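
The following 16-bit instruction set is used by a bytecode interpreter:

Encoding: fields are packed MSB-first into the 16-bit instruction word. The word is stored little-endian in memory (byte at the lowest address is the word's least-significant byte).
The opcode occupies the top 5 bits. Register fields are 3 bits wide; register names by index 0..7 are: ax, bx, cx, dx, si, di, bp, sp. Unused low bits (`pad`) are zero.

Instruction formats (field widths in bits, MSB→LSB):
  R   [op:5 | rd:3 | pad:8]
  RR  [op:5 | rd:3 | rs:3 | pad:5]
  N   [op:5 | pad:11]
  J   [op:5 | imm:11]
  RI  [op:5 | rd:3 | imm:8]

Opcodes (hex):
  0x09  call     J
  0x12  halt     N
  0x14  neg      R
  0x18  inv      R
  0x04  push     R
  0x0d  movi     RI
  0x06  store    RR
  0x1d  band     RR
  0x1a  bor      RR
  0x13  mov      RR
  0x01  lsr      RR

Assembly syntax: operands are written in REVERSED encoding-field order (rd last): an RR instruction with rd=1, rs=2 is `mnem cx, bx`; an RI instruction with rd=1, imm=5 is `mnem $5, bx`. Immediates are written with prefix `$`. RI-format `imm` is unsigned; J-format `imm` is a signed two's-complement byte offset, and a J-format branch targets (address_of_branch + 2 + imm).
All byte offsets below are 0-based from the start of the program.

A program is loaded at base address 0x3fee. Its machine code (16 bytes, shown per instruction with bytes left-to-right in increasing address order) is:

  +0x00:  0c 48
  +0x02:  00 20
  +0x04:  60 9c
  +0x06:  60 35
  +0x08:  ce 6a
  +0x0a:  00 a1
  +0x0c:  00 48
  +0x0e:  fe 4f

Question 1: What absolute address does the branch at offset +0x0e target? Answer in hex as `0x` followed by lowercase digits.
@+0e  little-endian(fe 4f) = 0x4ffe
  opcode bits[15:11]=0x9: call/J
  imm@[10:0]=0x7fe (s11→-2) ⇒ $-2
  target = base 0x3fee + off 0x0e + 2 + imm -2 = 0x3ffc

0x3ffc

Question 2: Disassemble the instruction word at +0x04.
mov dx, si

off 0x04: read 60 9c as little → 0x9c60
  top 5b → 0x13 → mov [RR]
  [10:8] rd=4 = si
  [7:5] rs=3 = dx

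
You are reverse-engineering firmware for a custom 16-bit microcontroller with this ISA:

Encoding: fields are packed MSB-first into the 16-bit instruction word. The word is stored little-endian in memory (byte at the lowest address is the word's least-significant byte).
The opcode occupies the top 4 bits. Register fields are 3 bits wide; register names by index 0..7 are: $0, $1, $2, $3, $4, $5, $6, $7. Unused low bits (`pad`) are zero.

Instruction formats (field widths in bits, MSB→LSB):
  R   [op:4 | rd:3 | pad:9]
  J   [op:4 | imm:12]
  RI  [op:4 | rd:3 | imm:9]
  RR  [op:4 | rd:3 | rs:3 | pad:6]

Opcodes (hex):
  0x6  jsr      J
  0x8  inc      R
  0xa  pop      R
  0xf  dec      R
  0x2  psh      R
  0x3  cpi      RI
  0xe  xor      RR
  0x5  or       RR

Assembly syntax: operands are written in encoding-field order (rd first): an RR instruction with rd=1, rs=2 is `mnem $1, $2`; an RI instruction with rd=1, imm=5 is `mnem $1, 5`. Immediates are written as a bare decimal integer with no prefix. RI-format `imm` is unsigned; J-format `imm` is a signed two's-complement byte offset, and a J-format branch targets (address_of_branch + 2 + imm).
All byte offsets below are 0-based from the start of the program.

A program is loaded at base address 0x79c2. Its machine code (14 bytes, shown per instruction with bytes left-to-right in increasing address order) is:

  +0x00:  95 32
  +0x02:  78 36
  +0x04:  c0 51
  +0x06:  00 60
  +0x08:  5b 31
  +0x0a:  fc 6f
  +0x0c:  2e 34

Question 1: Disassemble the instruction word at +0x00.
cpi $1, 149

@+00  little-endian(95 32) = 0x3295
  op=0x3295>>12=0x3 ⇒ cpi (RI)
  rd: (w>>9)&0x7=0x1 → $1
  imm: (w>>0)&0x1ff=0x95 → 149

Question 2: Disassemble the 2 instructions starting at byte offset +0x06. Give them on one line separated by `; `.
+0x06: 00 60 ⇒ word 0x6000 (little)
  op=0x6000>>12=0x6 ⇒ jsr (J)
  [11:0] imm=0 = 0
+0x08: 5b 31 ⇒ word 0x315b (little)
  op=0x315b>>12=0x3 ⇒ cpi (RI)
  [11:9] rd=0 = $0
  [8:0] imm=347 = 347

jsr 0; cpi $0, 347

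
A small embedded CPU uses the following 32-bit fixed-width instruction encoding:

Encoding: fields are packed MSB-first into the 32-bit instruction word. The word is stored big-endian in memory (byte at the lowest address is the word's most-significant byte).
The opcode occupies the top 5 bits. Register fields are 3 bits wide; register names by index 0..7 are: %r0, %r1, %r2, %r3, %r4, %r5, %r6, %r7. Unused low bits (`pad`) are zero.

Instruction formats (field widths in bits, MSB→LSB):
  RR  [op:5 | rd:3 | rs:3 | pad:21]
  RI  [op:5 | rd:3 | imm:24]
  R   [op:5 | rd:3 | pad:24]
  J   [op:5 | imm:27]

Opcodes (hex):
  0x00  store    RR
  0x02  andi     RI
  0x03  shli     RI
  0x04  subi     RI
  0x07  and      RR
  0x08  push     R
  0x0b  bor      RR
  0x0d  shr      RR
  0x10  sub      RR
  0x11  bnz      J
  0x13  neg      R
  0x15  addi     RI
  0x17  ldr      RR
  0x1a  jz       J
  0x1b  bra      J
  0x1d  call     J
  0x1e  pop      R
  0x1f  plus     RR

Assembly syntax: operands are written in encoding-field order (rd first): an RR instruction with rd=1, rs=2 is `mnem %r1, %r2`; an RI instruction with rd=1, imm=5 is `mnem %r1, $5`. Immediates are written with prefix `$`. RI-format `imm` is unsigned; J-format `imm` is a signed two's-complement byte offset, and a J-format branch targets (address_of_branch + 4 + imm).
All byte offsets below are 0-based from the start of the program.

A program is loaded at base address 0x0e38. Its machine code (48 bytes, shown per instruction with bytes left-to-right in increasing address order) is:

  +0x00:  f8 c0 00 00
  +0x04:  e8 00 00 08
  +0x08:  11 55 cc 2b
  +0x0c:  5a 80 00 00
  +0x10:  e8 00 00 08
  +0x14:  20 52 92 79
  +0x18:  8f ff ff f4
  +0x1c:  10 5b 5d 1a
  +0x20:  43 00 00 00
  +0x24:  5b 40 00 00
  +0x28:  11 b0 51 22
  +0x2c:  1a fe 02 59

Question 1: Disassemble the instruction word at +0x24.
bor %r3, %r2

@+24  big-endian(5b 40 00 00) = 0x5b400000
  opcode bits[31:27]=0xb: bor/RR
  [26:24] rd=3 = %r3
  [23:21] rs=2 = %r2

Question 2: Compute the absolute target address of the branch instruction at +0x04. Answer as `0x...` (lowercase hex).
0x0e48

off 0x04: read e8 00 00 08 as big → 0xe8000008
  top 5b → 0x1d → call [J]
  imm@[26:0]=0x8 ⇒ $8
  target = base 0x0e38 + off 0x04 + 4 + imm 8 = 0x0e48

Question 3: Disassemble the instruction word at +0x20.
off 0x20: read 43 00 00 00 as big → 0x43000000
  opcode bits[31:27]=0x8: push/R
  rd: (w>>24)&0x7=0x3 → %r3

push %r3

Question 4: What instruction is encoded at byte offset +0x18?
bnz $-12

[18] 8f ff ff f4 → 0x8ffffff4
  top 5b → 0x11 → bnz [J]
  imm@[26:0]=0x7fffff4 (s27→-12) ⇒ $-12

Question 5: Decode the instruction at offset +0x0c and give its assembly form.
@+0c  big-endian(5a 80 00 00) = 0x5a800000
  op=0x5a800000>>27=0xb ⇒ bor (RR)
  rd: (w>>24)&0x7=0x2 → %r2
  rs: (w>>21)&0x7=0x4 → %r4

bor %r2, %r4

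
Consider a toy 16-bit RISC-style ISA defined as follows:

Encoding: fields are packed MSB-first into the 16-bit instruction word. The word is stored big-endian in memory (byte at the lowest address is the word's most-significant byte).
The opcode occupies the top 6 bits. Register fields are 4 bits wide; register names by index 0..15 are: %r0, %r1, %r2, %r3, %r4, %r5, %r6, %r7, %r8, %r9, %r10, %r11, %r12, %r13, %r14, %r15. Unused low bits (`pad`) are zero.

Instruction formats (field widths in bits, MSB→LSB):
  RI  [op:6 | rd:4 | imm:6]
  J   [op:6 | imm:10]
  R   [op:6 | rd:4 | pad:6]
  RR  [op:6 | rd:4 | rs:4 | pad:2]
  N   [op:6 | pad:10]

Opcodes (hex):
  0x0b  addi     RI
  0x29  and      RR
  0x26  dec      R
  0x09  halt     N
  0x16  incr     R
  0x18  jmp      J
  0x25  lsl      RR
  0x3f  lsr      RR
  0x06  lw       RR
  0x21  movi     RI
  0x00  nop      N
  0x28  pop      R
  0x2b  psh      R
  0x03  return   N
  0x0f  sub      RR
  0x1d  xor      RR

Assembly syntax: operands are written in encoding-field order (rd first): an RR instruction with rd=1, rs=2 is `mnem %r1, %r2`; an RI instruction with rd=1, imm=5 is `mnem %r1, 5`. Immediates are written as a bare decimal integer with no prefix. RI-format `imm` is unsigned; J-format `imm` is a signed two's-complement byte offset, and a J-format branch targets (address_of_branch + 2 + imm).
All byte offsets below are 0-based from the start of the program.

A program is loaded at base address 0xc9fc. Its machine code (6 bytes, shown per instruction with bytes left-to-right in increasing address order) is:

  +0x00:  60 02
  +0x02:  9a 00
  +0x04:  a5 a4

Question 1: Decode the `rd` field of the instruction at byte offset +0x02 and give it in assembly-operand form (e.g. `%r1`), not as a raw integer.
%r8

+0x02: 9a 00 ⇒ word 0x9a00 (big)
  opcode bits[15:10]=0x26: dec/R
  rd@[9:6]=0x8 ⇒ %r8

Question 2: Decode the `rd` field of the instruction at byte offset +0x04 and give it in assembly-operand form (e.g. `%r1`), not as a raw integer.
[04] a5 a4 → 0xa5a4
  opcode bits[15:10]=0x29: and/RR
  [9:6] rd=6 = %r6
  [5:2] rs=9 = %r9

%r6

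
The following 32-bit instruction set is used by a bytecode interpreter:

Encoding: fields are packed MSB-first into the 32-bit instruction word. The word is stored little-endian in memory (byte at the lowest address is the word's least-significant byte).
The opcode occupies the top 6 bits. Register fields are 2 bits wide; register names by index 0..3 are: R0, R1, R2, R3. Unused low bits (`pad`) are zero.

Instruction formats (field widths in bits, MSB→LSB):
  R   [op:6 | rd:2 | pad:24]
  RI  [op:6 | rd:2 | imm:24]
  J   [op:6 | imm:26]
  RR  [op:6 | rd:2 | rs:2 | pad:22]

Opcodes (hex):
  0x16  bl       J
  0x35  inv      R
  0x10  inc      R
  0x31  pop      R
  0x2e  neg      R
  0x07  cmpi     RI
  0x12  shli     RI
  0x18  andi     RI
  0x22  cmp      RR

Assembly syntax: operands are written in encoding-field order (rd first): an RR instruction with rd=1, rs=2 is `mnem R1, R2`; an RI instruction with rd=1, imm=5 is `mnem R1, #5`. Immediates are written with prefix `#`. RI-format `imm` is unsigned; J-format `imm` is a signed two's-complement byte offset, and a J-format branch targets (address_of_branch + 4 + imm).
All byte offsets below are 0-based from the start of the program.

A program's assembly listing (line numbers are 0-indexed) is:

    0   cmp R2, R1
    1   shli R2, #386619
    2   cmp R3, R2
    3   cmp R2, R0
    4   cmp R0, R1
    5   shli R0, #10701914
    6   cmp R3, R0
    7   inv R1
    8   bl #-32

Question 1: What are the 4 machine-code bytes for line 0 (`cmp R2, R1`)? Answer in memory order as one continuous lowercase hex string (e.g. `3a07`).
line 0 (cmp): pack op=0x22:6|rd=2:2|rs=1:2|pad=0:22 = 0x8a400000; little→ 00 00 40 8a

0000408a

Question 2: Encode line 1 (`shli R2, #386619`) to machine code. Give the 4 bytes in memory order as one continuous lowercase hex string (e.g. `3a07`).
L1: shli op=0x12:6|rd=2:2|imm=386619:24 ⇒ 0x4a05e63b ⇒ little 3b e6 05 4a

3be6054a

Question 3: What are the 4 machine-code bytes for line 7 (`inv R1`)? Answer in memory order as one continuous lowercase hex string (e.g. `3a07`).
000000d5

L7: inv op=0x35:6|rd=1:2|pad=0:24 ⇒ 0xd5000000 ⇒ little 00 00 00 d5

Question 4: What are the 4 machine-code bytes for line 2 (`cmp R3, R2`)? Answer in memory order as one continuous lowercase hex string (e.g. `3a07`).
0000808b

line 2 (cmp): pack op=0x22:6|rd=3:2|rs=2:2|pad=0:22 = 0x8b800000; little→ 00 00 80 8b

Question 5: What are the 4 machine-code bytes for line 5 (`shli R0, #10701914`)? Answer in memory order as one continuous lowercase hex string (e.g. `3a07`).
line 5 (shli): pack op=0x12:6|rd=0:2|imm=10701914:24 = 0x48a34c5a; little→ 5a 4c a3 48

5a4ca348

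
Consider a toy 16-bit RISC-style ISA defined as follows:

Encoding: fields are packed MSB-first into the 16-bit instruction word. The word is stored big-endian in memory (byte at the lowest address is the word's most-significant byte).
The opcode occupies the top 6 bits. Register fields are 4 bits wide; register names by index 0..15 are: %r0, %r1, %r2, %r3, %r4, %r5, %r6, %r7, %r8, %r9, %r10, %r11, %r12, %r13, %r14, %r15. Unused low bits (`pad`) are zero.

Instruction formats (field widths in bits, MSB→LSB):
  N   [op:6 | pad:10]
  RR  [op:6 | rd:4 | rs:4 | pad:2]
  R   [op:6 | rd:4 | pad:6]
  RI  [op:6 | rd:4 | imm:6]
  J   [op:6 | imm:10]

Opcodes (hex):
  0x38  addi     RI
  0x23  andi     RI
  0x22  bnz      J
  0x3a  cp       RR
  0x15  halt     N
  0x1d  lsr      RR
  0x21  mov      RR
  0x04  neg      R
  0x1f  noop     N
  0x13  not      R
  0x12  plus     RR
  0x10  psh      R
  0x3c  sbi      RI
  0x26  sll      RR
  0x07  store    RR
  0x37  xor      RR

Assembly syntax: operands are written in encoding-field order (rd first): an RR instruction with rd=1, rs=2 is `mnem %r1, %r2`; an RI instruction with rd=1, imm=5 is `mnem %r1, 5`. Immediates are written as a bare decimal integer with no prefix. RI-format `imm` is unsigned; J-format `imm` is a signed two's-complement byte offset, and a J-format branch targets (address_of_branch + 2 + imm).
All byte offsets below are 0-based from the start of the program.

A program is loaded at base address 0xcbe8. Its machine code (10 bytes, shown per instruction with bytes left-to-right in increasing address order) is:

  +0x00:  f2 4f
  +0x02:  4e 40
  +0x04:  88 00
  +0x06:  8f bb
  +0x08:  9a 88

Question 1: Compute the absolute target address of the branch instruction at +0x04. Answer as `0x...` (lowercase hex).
off 0x04: read 88 00 as big → 0x8800
  opcode bits[15:10]=0x22: bnz/J
  [9:0] imm=0 = 0
  target = base 0xcbe8 + off 0x04 + 2 + imm 0 = 0xcbee

0xcbee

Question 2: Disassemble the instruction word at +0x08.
off 0x08: read 9a 88 as big → 0x9a88
  op=0x9a88>>10=0x26 ⇒ sll (RR)
  rd: (w>>6)&0xf=0xa → %r10
  rs: (w>>2)&0xf=0x2 → %r2

sll %r10, %r2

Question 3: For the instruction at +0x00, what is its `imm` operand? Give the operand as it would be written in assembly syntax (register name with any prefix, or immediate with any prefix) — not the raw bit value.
@+00  big-endian(f2 4f) = 0xf24f
  top 6b → 0x3c → sbi [RI]
  [9:6] rd=9 = %r9
  [5:0] imm=15 = 15

15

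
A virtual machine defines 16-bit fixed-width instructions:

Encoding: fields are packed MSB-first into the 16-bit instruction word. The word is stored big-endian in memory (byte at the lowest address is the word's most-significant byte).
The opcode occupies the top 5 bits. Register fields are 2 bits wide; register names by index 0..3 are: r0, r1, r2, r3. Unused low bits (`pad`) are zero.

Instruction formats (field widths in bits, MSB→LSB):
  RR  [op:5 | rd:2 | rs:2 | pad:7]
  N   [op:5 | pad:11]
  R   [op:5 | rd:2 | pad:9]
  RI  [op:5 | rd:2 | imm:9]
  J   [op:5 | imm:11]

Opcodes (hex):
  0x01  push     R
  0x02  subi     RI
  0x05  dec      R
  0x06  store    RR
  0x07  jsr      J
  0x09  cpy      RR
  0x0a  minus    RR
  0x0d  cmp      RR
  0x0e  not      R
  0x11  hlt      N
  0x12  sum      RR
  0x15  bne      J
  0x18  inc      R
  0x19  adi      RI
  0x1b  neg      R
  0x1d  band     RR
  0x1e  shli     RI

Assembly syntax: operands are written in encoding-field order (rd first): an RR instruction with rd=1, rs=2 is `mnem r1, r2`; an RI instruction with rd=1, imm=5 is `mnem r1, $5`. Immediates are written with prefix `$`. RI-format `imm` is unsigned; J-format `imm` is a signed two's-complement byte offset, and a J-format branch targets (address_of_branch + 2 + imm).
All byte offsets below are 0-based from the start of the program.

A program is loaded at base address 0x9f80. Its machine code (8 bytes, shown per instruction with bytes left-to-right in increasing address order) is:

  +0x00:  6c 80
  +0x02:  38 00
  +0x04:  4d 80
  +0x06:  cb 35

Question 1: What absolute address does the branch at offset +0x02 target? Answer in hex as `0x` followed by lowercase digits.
0x9f84

@+02  big-endian(38 00) = 0x3800
  op=0x3800>>11=0x7 ⇒ jsr (J)
  [10:0] imm=0 = $0
  target = base 0x9f80 + off 0x02 + 2 + imm 0 = 0x9f84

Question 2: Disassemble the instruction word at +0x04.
cpy r2, r3

+0x04: 4d 80 ⇒ word 0x4d80 (big)
  op=0x4d80>>11=0x9 ⇒ cpy (RR)
  rd: (w>>9)&0x3=0x2 → r2
  rs: (w>>7)&0x3=0x3 → r3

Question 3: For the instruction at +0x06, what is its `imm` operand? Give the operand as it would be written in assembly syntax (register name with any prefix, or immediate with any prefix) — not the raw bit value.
$309

off 0x06: read cb 35 as big → 0xcb35
  op=0xcb35>>11=0x19 ⇒ adi (RI)
  [10:9] rd=1 = r1
  [8:0] imm=309 = $309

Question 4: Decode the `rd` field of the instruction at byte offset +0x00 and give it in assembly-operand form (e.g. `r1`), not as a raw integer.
+0x00: 6c 80 ⇒ word 0x6c80 (big)
  op=0x6c80>>11=0xd ⇒ cmp (RR)
  [10:9] rd=2 = r2
  [8:7] rs=1 = r1

r2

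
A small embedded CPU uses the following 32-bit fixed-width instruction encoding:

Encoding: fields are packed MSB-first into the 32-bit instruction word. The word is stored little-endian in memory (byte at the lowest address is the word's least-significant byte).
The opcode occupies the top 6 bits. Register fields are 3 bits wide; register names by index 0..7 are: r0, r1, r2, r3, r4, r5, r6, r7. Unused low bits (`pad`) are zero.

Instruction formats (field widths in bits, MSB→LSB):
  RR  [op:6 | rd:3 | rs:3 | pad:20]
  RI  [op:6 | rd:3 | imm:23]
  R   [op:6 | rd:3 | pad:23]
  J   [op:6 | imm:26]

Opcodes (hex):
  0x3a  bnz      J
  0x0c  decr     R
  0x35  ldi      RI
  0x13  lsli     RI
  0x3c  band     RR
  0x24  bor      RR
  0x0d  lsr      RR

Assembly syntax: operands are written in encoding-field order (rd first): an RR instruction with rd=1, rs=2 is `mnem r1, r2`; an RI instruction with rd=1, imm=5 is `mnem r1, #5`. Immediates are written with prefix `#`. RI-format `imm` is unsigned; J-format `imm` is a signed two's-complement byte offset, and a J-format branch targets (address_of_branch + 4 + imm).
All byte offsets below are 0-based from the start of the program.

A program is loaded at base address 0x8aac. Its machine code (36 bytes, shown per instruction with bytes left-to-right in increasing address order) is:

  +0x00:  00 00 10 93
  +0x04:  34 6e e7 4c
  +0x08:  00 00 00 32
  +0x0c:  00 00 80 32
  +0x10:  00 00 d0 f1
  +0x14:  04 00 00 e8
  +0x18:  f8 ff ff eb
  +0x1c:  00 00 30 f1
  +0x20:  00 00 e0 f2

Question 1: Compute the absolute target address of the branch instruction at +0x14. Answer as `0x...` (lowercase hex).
+0x14: 04 00 00 e8 ⇒ word 0xe8000004 (little)
  top 6b → 0x3a → bnz [J]
  imm: (w>>0)&0x3ffffff=0x4 → #4
  target = base 0x8aac + off 0x14 + 4 + imm 4 = 0x8ac8

0x8ac8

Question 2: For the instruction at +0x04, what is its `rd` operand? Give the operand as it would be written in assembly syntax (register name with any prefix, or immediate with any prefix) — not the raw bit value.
+0x04: 34 6e e7 4c ⇒ word 0x4ce76e34 (little)
  op=0x4ce76e34>>26=0x13 ⇒ lsli (RI)
  rd: (w>>23)&0x7=0x1 → r1
  imm: (w>>0)&0x7fffff=0x676e34 → #6778420

r1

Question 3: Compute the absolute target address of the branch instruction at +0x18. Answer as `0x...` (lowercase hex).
off 0x18: read f8 ff ff eb as little → 0xebfffff8
  opcode bits[31:26]=0x3a: bnz/J
  imm: (w>>0)&0x3ffffff=0x3fffff8 (s26→-8) → #-8
  target = base 0x8aac + off 0x18 + 4 + imm -8 = 0x8ac0

0x8ac0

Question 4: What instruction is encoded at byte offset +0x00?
bor r6, r1

@+00  little-endian(00 00 10 93) = 0x93100000
  op=0x93100000>>26=0x24 ⇒ bor (RR)
  [25:23] rd=6 = r6
  [22:20] rs=1 = r1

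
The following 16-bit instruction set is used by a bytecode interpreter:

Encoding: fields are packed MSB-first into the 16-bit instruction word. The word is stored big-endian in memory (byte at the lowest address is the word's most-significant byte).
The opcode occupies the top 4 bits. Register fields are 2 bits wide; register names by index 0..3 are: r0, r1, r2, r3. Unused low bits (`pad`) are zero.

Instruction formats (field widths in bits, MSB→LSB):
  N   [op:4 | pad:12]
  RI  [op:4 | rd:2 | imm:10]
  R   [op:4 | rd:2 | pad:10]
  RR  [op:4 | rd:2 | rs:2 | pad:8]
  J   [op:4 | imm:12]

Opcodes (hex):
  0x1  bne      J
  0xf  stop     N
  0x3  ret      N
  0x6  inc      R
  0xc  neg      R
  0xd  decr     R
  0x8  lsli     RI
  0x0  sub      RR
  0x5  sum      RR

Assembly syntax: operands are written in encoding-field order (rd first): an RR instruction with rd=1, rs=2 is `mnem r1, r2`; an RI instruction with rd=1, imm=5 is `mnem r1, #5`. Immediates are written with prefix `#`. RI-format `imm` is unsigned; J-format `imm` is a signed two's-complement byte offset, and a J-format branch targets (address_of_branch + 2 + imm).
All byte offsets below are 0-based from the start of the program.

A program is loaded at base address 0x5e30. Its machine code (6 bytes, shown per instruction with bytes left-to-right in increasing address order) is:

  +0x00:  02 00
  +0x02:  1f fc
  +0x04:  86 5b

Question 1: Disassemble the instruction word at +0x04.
lsli r1, #603

[04] 86 5b → 0x865b
  top 4b → 0x8 → lsli [RI]
  rd@[11:10]=0x1 ⇒ r1
  imm@[9:0]=0x25b ⇒ #603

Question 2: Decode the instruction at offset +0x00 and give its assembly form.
+0x00: 02 00 ⇒ word 0x0200 (big)
  opcode bits[15:12]=0x0: sub/RR
  rd: (w>>10)&0x3=0x0 → r0
  rs: (w>>8)&0x3=0x2 → r2

sub r0, r2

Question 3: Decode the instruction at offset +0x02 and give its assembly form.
@+02  big-endian(1f fc) = 0x1ffc
  opcode bits[15:12]=0x1: bne/J
  imm@[11:0]=0xffc (s12→-4) ⇒ #-4

bne #-4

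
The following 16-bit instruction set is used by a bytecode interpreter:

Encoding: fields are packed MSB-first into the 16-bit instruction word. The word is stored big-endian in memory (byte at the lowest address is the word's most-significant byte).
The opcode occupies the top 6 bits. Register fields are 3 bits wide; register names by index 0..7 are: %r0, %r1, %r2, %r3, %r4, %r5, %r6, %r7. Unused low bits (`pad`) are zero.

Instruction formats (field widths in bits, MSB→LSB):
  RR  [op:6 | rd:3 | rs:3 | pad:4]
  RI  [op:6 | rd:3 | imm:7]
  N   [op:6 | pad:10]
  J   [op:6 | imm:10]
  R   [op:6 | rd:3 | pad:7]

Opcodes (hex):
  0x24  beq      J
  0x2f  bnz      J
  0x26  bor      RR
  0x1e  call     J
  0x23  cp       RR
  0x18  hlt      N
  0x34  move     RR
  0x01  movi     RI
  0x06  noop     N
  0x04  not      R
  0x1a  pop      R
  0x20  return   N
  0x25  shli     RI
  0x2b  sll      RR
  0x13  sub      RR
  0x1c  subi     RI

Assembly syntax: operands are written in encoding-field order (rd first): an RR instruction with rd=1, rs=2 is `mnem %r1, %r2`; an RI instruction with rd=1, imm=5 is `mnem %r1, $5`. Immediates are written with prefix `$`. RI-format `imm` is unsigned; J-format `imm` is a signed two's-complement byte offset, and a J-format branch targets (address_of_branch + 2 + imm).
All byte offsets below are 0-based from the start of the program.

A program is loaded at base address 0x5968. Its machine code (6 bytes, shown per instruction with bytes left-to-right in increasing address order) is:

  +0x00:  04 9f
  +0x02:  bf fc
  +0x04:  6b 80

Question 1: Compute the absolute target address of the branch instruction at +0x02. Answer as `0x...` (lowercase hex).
0x5968

[02] bf fc → 0xbffc
  op=0xbffc>>10=0x2f ⇒ bnz (J)
  imm: (w>>0)&0x3ff=0x3fc (s10→-4) → $-4
  target = base 0x5968 + off 0x02 + 2 + imm -4 = 0x5968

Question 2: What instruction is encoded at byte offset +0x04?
[04] 6b 80 → 0x6b80
  opcode bits[15:10]=0x1a: pop/R
  rd: (w>>7)&0x7=0x7 → %r7

pop %r7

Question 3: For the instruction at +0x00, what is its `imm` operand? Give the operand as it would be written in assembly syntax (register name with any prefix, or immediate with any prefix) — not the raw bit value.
$31

+0x00: 04 9f ⇒ word 0x049f (big)
  opcode bits[15:10]=0x1: movi/RI
  rd: (w>>7)&0x7=0x1 → %r1
  imm: (w>>0)&0x7f=0x1f → $31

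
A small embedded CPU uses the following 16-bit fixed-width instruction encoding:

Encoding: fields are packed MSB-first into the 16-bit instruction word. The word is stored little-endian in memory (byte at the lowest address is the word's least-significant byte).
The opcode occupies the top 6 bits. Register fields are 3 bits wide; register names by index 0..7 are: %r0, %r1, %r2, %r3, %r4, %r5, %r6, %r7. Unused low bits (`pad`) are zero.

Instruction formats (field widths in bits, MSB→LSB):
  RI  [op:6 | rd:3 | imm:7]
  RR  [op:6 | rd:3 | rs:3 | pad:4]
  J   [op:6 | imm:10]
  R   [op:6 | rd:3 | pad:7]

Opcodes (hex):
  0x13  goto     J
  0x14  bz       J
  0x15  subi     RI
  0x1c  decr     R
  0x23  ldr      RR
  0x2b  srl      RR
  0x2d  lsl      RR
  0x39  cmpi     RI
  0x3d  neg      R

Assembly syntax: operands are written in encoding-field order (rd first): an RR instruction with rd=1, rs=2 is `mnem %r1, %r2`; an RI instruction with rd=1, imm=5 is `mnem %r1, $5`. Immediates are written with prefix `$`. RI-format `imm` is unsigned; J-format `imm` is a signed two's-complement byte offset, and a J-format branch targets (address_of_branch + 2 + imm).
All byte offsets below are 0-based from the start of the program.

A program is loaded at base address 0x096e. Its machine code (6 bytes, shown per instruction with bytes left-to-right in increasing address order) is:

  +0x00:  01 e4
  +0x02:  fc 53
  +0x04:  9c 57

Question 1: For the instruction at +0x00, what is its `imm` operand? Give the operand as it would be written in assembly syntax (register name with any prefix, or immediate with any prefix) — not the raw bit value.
$1

+0x00: 01 e4 ⇒ word 0xe401 (little)
  top 6b → 0x39 → cmpi [RI]
  rd: (w>>7)&0x7=0x0 → %r0
  imm: (w>>0)&0x7f=0x1 → $1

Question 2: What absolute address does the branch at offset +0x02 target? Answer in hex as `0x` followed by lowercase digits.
0x096e

[02] fc 53 → 0x53fc
  opcode bits[15:10]=0x14: bz/J
  [9:0] imm=1020 (s10→-4) = $-4
  target = base 0x096e + off 0x02 + 2 + imm -4 = 0x096e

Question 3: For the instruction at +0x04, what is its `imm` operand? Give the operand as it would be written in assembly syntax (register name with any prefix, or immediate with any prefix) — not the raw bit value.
@+04  little-endian(9c 57) = 0x579c
  opcode bits[15:10]=0x15: subi/RI
  rd: (w>>7)&0x7=0x7 → %r7
  imm: (w>>0)&0x7f=0x1c → $28

$28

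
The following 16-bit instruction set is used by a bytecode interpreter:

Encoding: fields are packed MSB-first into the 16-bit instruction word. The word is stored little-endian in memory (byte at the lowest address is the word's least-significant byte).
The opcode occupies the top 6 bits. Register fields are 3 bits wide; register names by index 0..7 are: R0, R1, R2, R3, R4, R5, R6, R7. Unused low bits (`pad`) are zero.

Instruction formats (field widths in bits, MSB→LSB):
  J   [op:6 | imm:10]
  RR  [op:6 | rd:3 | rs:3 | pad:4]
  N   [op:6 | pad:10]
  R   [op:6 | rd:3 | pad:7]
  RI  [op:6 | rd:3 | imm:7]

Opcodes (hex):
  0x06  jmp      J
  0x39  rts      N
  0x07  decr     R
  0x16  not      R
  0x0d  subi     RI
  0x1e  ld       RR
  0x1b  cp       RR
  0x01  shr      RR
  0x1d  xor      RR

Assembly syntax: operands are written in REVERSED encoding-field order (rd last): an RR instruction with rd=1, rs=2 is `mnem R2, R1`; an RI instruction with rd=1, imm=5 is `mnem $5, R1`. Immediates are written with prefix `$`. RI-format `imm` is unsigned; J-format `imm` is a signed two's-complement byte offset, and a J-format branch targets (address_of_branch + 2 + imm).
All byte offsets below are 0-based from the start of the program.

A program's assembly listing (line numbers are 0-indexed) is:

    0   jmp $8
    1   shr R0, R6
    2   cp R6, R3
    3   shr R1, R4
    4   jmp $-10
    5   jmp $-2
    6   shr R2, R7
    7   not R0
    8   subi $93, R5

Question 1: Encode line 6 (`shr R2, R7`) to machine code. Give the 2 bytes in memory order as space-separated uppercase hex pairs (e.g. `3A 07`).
6. shr fields op=0x1:6|rd=7:3|rs=2:3|pad=0:4 → word 07a0h → a0 07

A0 07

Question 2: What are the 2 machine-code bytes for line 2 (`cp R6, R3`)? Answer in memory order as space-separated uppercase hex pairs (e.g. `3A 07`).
E0 6D

line 2 (cp): pack op=0x1b:6|rd=3:3|rs=6:3|pad=0:4 = 0x6de0; little→ e0 6d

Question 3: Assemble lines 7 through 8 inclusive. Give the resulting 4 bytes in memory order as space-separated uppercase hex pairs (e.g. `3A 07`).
00 58 DD 36

line 7 (not): pack op=0x16:6|rd=0:3|pad=0:7 = 0x5800; little→ 00 58
line 8 (subi): pack op=0xd:6|rd=5:3|imm=93:7 = 0x36dd; little→ dd 36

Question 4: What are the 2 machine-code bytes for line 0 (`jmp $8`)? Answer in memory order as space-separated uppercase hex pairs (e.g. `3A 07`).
0. jmp fields op=0x6:6|imm=8:10 → word 1808h → 08 18

08 18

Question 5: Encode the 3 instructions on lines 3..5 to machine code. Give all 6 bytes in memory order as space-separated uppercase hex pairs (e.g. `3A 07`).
L3: shr op=0x1:6|rd=4:3|rs=1:3|pad=0:4 ⇒ 0x0610 ⇒ little 10 06
L4: jmp op=0x6:6|imm=-10:10 ⇒ 0x1bf6 ⇒ little f6 1b
L5: jmp op=0x6:6|imm=-2:10 ⇒ 0x1bfe ⇒ little fe 1b

10 06 F6 1B FE 1B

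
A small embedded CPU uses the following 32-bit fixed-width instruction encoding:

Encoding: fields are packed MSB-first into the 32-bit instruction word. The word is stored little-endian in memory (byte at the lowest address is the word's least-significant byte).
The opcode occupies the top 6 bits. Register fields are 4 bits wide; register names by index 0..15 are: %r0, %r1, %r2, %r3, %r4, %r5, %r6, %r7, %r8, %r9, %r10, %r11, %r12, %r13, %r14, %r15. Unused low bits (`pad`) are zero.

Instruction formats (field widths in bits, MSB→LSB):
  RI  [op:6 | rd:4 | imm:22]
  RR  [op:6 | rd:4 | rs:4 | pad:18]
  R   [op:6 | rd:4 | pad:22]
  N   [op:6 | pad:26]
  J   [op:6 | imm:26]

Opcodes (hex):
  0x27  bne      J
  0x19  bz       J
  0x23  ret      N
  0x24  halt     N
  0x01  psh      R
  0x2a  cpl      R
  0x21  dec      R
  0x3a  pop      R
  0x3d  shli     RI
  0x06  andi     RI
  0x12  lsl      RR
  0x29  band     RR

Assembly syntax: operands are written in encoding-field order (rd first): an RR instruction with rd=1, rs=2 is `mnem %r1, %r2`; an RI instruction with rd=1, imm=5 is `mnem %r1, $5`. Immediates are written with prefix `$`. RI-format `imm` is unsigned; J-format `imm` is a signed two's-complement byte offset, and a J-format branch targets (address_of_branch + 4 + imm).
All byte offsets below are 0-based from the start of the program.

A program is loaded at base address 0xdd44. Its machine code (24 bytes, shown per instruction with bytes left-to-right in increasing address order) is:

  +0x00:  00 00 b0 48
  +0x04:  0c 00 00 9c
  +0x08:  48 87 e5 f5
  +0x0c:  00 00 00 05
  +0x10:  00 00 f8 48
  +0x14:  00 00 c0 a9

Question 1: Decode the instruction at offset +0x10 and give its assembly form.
lsl %r3, %r14

off 0x10: read 00 00 f8 48 as little → 0x48f80000
  opcode bits[31:26]=0x12: lsl/RR
  [25:22] rd=3 = %r3
  [21:18] rs=14 = %r14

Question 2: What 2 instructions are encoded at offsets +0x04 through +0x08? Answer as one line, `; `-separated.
@+04  little-endian(0c 00 00 9c) = 0x9c00000c
  op=0x9c00000c>>26=0x27 ⇒ bne (J)
  imm@[25:0]=0xc ⇒ $12
@+08  little-endian(48 87 e5 f5) = 0xf5e58748
  op=0xf5e58748>>26=0x3d ⇒ shli (RI)
  rd@[25:22]=0x7 ⇒ %r7
  imm@[21:0]=0x258748 ⇒ $2459464

bne $12; shli %r7, $2459464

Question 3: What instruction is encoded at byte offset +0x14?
cpl %r7

off 0x14: read 00 00 c0 a9 as little → 0xa9c00000
  opcode bits[31:26]=0x2a: cpl/R
  rd: (w>>22)&0xf=0x7 → %r7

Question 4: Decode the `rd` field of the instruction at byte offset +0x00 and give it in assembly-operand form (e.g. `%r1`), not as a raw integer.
[00] 00 00 b0 48 → 0x48b00000
  top 6b → 0x12 → lsl [RR]
  rd: (w>>22)&0xf=0x2 → %r2
  rs: (w>>18)&0xf=0xc → %r12

%r2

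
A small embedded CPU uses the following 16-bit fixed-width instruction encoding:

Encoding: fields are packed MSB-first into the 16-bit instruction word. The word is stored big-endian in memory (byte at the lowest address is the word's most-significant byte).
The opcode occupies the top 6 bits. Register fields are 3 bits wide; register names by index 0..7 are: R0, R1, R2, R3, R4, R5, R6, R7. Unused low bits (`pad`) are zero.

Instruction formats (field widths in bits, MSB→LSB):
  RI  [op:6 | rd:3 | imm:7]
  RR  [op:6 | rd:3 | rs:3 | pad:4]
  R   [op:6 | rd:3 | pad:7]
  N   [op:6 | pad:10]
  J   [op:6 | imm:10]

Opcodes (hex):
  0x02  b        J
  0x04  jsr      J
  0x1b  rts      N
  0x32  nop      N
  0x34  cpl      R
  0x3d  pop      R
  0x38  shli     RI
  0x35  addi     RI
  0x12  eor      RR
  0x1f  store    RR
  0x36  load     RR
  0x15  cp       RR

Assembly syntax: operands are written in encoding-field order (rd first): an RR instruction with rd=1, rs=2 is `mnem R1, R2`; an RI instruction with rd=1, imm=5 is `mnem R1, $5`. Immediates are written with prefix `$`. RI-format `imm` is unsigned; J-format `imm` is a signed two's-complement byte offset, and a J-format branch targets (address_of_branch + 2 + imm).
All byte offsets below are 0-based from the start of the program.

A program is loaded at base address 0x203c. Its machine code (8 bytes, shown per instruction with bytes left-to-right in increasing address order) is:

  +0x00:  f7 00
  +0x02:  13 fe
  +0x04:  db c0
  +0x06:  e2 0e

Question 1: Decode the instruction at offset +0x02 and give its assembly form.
jsr $-2

[02] 13 fe → 0x13fe
  op=0x13fe>>10=0x4 ⇒ jsr (J)
  imm: (w>>0)&0x3ff=0x3fe (s10→-2) → $-2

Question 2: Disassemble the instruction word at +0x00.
pop R6

[00] f7 00 → 0xf700
  opcode bits[15:10]=0x3d: pop/R
  [9:7] rd=6 = R6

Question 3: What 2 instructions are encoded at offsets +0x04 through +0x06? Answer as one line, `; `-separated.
@+04  big-endian(db c0) = 0xdbc0
  opcode bits[15:10]=0x36: load/RR
  rd: (w>>7)&0x7=0x7 → R7
  rs: (w>>4)&0x7=0x4 → R4
@+06  big-endian(e2 0e) = 0xe20e
  opcode bits[15:10]=0x38: shli/RI
  rd: (w>>7)&0x7=0x4 → R4
  imm: (w>>0)&0x7f=0xe → $14

load R7, R4; shli R4, $14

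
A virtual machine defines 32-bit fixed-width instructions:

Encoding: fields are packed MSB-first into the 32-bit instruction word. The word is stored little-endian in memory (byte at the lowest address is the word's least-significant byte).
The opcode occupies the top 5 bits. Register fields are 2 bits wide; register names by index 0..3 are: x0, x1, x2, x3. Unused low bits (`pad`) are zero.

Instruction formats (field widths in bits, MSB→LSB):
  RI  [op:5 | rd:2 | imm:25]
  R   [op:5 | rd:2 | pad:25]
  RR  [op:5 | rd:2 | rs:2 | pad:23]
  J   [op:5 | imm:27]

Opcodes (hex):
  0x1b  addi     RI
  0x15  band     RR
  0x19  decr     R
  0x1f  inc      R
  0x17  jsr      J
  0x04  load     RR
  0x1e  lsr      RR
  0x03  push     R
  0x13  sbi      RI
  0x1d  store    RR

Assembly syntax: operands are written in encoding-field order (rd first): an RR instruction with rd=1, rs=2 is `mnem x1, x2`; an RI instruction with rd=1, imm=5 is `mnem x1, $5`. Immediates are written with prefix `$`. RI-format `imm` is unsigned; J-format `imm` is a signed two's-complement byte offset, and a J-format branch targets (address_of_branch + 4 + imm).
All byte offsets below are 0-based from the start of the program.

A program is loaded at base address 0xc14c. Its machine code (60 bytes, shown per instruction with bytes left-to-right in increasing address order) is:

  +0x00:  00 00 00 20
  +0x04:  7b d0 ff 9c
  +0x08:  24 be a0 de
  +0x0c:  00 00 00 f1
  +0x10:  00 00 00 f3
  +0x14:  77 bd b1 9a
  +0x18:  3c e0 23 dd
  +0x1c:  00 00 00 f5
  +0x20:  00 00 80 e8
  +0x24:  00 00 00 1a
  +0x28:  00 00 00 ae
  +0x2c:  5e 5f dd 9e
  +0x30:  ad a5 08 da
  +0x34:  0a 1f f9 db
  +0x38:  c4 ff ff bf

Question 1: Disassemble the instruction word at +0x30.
[30] ad a5 08 da → 0xda08a5ad
  opcode bits[31:27]=0x1b: addi/RI
  rd@[26:25]=0x1 ⇒ x1
  imm@[24:0]=0x8a5ad ⇒ $566701

addi x1, $566701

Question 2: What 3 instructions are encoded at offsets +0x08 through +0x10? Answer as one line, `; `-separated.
+0x08: 24 be a0 de ⇒ word 0xdea0be24 (little)
  op=0xdea0be24>>27=0x1b ⇒ addi (RI)
  [26:25] rd=3 = x3
  [24:0] imm=10534436 = $10534436
+0x0c: 00 00 00 f1 ⇒ word 0xf1000000 (little)
  op=0xf1000000>>27=0x1e ⇒ lsr (RR)
  [26:25] rd=0 = x0
  [24:23] rs=2 = x2
+0x10: 00 00 00 f3 ⇒ word 0xf3000000 (little)
  op=0xf3000000>>27=0x1e ⇒ lsr (RR)
  [26:25] rd=1 = x1
  [24:23] rs=2 = x2

addi x3, $10534436; lsr x0, x2; lsr x1, x2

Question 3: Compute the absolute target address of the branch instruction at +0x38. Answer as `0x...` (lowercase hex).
0xc14c

[38] c4 ff ff bf → 0xbfffffc4
  opcode bits[31:27]=0x17: jsr/J
  imm@[26:0]=0x7ffffc4 (s27→-60) ⇒ $-60
  target = base 0xc14c + off 0x38 + 4 + imm -60 = 0xc14c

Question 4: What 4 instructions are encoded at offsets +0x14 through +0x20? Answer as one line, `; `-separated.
[14] 77 bd b1 9a → 0x9ab1bd77
  op=0x9ab1bd77>>27=0x13 ⇒ sbi (RI)
  [26:25] rd=1 = x1
  [24:0] imm=11648375 = $11648375
[18] 3c e0 23 dd → 0xdd23e03c
  op=0xdd23e03c>>27=0x1b ⇒ addi (RI)
  [26:25] rd=2 = x2
  [24:0] imm=19128380 = $19128380
[1c] 00 00 00 f5 → 0xf5000000
  op=0xf5000000>>27=0x1e ⇒ lsr (RR)
  [26:25] rd=2 = x2
  [24:23] rs=2 = x2
[20] 00 00 80 e8 → 0xe8800000
  op=0xe8800000>>27=0x1d ⇒ store (RR)
  [26:25] rd=0 = x0
  [24:23] rs=1 = x1

sbi x1, $11648375; addi x2, $19128380; lsr x2, x2; store x0, x1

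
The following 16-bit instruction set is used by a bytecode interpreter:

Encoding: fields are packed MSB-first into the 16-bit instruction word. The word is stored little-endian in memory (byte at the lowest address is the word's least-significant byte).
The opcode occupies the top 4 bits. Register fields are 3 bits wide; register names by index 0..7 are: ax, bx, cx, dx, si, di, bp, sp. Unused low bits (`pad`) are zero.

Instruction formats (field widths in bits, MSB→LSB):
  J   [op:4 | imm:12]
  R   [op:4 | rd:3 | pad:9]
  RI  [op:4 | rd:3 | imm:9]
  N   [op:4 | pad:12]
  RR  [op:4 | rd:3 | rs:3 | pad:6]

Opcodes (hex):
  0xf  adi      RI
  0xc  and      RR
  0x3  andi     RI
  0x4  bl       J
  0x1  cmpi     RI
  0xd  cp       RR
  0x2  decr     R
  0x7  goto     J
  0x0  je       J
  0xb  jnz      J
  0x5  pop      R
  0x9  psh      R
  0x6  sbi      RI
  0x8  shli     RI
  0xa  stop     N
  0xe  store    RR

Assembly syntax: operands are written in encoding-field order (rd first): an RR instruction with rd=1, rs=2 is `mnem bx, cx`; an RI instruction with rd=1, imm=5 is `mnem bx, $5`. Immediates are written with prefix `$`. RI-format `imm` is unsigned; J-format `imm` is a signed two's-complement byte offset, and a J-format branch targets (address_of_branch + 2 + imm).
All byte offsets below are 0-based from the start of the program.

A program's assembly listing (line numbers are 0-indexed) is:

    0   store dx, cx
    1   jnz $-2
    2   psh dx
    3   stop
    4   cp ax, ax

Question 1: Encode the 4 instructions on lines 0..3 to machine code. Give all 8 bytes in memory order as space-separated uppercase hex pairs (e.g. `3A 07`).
L0: store op=0xe:4|rd=3:3|rs=2:3|pad=0:6 ⇒ 0xe680 ⇒ little 80 e6
L1: jnz op=0xb:4|imm=-2:12 ⇒ 0xbffe ⇒ little fe bf
L2: psh op=0x9:4|rd=3:3|pad=0:9 ⇒ 0x9600 ⇒ little 00 96
L3: stop op=0xa:4|pad=0:12 ⇒ 0xa000 ⇒ little 00 a0

80 E6 FE BF 00 96 00 A0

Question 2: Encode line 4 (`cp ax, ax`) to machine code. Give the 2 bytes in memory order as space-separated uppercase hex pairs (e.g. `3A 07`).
00 D0

4. cp fields op=0xd:4|rd=0:3|rs=0:3|pad=0:6 → word d000h → 00 d0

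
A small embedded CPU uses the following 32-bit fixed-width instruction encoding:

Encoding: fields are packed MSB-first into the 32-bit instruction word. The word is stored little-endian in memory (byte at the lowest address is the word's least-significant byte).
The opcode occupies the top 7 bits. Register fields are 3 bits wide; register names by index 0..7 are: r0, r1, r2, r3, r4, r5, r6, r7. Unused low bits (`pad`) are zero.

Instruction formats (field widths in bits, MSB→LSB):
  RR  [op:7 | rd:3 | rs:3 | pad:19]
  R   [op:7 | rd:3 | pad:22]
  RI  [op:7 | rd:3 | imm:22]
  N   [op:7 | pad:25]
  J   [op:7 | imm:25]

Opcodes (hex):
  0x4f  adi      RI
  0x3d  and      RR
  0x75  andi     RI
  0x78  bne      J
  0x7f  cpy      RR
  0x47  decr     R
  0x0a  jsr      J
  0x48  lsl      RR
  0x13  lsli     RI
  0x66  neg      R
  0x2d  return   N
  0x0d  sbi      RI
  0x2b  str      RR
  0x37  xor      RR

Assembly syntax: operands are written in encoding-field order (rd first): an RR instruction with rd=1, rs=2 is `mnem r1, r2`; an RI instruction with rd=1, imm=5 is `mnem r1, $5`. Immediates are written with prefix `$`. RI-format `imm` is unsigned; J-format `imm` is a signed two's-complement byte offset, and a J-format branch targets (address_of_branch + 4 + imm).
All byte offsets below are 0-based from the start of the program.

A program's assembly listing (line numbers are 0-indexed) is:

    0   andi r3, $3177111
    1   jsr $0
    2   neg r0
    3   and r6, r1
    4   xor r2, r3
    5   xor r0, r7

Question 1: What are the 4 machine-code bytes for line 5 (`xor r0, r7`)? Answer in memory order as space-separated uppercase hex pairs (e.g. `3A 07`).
00 00 38 6E

5. xor fields op=0x37:7|rd=0:3|rs=7:3|pad=0:19 → word 6e380000h → 00 00 38 6e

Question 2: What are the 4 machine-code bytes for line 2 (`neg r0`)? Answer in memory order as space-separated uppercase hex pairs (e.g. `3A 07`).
line 2 (neg): pack op=0x66:7|rd=0:3|pad=0:22 = 0xcc000000; little→ 00 00 00 cc

00 00 00 CC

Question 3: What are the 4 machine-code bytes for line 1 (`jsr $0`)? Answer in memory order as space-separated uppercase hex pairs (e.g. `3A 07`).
00 00 00 14

line 1 (jsr): pack op=0xa:7|imm=0:25 = 0x14000000; little→ 00 00 00 14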